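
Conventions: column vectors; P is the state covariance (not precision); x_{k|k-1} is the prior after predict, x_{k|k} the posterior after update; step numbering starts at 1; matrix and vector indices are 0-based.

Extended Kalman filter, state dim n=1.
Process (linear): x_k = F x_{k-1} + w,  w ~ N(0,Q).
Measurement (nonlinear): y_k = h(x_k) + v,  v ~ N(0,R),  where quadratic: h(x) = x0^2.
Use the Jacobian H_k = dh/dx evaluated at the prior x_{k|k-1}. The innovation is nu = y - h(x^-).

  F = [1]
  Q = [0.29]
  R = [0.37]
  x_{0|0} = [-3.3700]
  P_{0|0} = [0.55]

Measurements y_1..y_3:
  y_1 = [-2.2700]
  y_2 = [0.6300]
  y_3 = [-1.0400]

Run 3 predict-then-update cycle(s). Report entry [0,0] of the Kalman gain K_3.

step 1: x^-=[-3.3700]  P^-=[0.8400]  H_jac=[-6.7400]  S=[38.5292]  K=[-0.1469]  nu=[-13.6269]  x^+=[-1.3676]  P^+=[0.0081]
step 2: x^-=[-1.3676]  P^-=[0.2981]  H_jac=[-2.7352]  S=[2.6000]  K=[-0.3136]  nu=[-1.2404]  x^+=[-0.9787]  P^+=[0.0424]
step 3: x^-=[-0.9787]  P^-=[0.3324]  H_jac=[-1.9573]  S=[1.6436]  K=[-0.3959]  nu=[-1.9978]  x^+=[-0.1878]  P^+=[0.0748]

K[0,0] = -0.3959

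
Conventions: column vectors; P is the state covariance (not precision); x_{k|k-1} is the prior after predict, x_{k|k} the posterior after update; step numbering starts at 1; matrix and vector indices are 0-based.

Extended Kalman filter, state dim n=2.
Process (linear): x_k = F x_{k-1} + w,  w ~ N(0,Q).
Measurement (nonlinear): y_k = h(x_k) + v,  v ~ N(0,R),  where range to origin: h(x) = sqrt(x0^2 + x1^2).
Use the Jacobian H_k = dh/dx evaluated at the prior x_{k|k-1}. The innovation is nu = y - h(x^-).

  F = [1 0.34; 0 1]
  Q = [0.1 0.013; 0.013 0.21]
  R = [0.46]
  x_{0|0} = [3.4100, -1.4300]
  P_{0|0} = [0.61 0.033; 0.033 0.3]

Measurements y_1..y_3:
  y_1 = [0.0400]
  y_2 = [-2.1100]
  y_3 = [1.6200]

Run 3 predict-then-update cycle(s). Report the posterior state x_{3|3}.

x_post = [1.2053, 0.8722]

step 1: x^-=[2.9238, -1.4300]  P^-=[0.7671 0.1480; 0.1480 0.5100]  H_jac=[0.8983 -0.4394]  S=[1.0607]  K=[0.5884; -0.0859]  nu=[-3.2148]  x^+=[1.0322, -1.1538]  P^+=[0.3999 0.2016; 0.2016 0.5022]
step 2: x^-=[0.6399, -1.1538]  P^-=[0.6951 0.3854; 0.3854 0.7122]  H_jac=[0.4850 -0.8745]  S=[0.8412]  K=[0.0002; -0.5181]  nu=[-3.4294]  x^+=[0.6394, 0.6231]  P^+=[0.6951 0.3854; 0.3854 0.4863]
step 3: x^-=[0.8513, 0.6231]  P^-=[1.1134 0.5638; 0.5638 0.6963]  H_jac=[0.8069 0.5906]  S=[1.9653]  K=[0.6266; 0.4408]  nu=[0.5650]  x^+=[1.2053, 0.8722]  P^+=[0.3418 0.0210; 0.0210 0.3145]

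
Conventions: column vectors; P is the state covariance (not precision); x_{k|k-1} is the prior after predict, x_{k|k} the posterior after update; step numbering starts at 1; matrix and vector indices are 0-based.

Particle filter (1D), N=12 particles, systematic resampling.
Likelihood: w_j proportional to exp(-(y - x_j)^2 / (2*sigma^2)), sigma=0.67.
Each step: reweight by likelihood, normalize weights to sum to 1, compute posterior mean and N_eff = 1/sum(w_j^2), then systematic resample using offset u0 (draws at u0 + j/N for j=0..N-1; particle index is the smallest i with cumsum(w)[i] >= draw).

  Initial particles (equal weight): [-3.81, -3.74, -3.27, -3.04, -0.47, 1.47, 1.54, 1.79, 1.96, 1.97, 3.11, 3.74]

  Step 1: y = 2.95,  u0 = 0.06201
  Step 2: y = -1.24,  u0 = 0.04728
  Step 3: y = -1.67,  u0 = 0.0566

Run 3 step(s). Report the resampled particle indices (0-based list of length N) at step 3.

step 1: w=[0.0000, 0.0000, 0.0000, 0.0000, 0.0000, 0.0339, 0.0425, 0.0869, 0.1306, 0.1335, 0.3782, 0.1942]  mean=2.6927  Neff=4.4209  idx=[6, 7, 8, 9, 9, 10, 10, 10, 10, 11, 11, 11]
step 2: w=[0.7284, 0.1445, 0.0444, 0.0413, 0.0413, 0.0000, 0.0000, 0.0000, 0.0000, 0.0000, 0.0000, 0.0000]  mean=1.6303  Neff=1.7958  idx=[0, 0, 0, 0, 0, 0, 0, 0, 0, 1, 2, 4]
step 3: w=[0.1083, 0.1083, 0.1083, 0.1083, 0.1083, 0.1083, 0.1083, 0.1083, 0.1083, 0.0169, 0.0044, 0.0041]  mean=1.5478  Neff=9.4462  idx=[0, 1, 2, 2, 3, 4, 5, 5, 6, 7, 8, 8]

resampled_idx = [0, 1, 2, 2, 3, 4, 5, 5, 6, 7, 8, 8]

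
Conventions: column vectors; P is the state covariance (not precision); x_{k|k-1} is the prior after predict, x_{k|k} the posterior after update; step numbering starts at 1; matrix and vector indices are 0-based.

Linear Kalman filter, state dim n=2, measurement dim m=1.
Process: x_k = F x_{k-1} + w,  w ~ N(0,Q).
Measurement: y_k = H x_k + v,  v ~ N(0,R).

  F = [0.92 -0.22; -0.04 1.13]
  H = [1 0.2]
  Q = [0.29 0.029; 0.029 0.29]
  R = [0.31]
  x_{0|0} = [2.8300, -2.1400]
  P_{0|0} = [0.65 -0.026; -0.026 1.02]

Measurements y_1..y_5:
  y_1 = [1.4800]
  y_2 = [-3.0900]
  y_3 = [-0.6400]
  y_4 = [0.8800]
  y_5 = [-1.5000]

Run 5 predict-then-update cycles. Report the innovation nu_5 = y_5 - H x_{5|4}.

innov = [-2.4754]

step 1: x^-=[3.0744, -2.5314]  P^-=[0.9001 -0.2758; -0.2758 1.5958]  S=[1.1636]  K=[0.7261; 0.0373]  nu=[-1.0881]  x^+=[2.2843, -2.5720]  P^+=[0.2866 -0.3073; -0.3073 1.5942]
step 2: x^-=[2.6674, -2.9977]  P^-=[0.7341 -0.7000; -0.7000 2.3539]  S=[0.8582]  K=[0.6922; -0.2671]  nu=[-5.1578]  x^+=[-0.9029, -1.6201]  P^+=[0.3229 -0.5413; -0.5413 2.2927]
step 3: x^-=[-0.4743, -1.7945]  P^-=[0.8934 -1.1204; -1.1204 3.2669]  S=[0.8859]  K=[0.7555; -0.5271]  nu=[0.1932]  x^+=[-0.3283, -1.8964]  P^+=[0.3877 -0.7676; -0.7676 3.0208]
step 4: x^-=[0.1151, -2.1298]  P^-=[1.0751 -1.5410; -1.5410 4.2172]  S=[0.9374]  K=[0.8181; -0.7441]  nu=[1.1908]  x^+=[1.0894, -3.0159]  P^+=[0.4477 -0.9703; -0.9703 3.6982]
step 5: x^-=[1.6657, -3.4515]  P^-=[1.2407 -1.9241; -1.9241 5.1007]  S=[0.9851]  K=[0.8688; -0.9177]  nu=[-2.4754]  x^+=[-0.4850, -1.1798]  P^+=[0.4971 -1.1387; -1.1387 4.2711]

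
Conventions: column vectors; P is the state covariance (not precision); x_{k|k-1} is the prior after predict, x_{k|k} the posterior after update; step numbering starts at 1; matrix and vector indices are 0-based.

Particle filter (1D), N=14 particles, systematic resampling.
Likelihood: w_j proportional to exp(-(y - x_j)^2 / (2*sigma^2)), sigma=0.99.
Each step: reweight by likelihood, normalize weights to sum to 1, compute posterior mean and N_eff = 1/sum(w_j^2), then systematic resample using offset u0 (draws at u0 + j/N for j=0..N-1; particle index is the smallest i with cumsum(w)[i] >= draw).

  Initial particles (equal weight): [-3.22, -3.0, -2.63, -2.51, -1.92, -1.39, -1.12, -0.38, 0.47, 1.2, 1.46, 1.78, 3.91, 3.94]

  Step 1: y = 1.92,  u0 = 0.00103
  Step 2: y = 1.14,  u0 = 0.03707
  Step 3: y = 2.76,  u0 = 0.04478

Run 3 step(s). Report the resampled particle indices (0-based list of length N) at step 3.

resampled_idx = [1, 3, 4, 5, 6, 7, 8, 9, 10, 11, 11, 12, 13, 13]

step 1: w=[0.0000, 0.0000, 0.0000, 0.0000, 0.0002, 0.0011, 0.0027, 0.0202, 0.1026, 0.2301, 0.2691, 0.2968, 0.0398, 0.0374]  mean=1.5359  Neff=4.3971  idx=[5, 8, 9, 9, 9, 10, 10, 10, 10, 11, 11, 11, 11, 12]
step 2: w=[0.0035, 0.0730, 0.0917, 0.0917, 0.0917, 0.0872, 0.0872, 0.0872, 0.0872, 0.0745, 0.0745, 0.0745, 0.0745, 0.0018]  mean=1.4061  Neff=12.0275  idx=[1, 2, 3, 3, 4, 5, 6, 7, 7, 8, 9, 10, 11, 12]
step 3: w=[0.0119, 0.0499, 0.0499, 0.0499, 0.0499, 0.0730, 0.0730, 0.0730, 0.0730, 0.0730, 0.1059, 0.1059, 0.1059, 0.1059]  mean=1.5318  Neff=12.2582  idx=[1, 3, 4, 5, 6, 7, 8, 9, 10, 11, 11, 12, 13, 13]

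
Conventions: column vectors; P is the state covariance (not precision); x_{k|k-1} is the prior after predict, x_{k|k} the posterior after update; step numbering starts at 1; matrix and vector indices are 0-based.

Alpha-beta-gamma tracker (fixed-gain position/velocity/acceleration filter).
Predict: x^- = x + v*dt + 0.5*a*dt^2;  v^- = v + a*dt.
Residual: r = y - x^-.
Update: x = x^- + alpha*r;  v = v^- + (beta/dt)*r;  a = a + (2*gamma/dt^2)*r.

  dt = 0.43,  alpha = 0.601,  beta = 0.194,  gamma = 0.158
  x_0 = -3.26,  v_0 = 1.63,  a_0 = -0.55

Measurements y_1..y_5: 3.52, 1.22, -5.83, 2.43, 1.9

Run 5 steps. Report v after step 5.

step 1: x_pred=-2.6099  r=6.1299  x^+=1.0742  v^+=4.1591  a^+=9.9263
step 2: x_pred=3.7802  r=-2.5602  x^+=2.2415  v^+=7.2723  a^+=5.5507
step 3: x_pred=5.8818  r=-11.7118  x^+=-1.1570  v^+=4.3752  a^+=-14.4651
step 4: x_pred=-0.6130  r=3.0430  x^+=1.2159  v^+=-0.4719  a^+=-9.2646
step 5: x_pred=0.1564  r=1.7436  x^+=1.2043  v^+=-3.6691  a^+=-6.2848

v_post = -3.6691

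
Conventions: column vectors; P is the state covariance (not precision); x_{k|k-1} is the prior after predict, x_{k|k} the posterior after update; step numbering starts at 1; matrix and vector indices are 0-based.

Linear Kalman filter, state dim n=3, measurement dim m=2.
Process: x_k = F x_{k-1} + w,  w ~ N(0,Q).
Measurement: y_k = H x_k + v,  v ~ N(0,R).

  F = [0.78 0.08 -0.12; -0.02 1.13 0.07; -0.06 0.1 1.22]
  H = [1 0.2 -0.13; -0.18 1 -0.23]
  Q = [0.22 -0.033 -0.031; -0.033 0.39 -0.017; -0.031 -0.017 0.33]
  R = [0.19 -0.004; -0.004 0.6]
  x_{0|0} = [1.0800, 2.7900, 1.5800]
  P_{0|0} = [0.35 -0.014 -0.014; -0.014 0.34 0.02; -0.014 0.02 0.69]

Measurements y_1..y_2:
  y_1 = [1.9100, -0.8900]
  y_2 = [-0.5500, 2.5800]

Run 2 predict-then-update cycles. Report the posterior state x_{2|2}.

step 1: x^-=[0.8760, 3.2417, 2.1418]  P^-=[0.4455 -0.0292 -0.1584; -0.0292 0.8315 0.1099; -0.1584 0.1099 1.3688]  S=[0.7157 0.1082; 0.1082 1.4652]  K=[0.6580 -0.0984; 0.0888 0.5473; -0.4258 -0.0890]  nu=[0.6641, -3.4814]  x^+=[1.6556, 1.3954, 2.1688]  P^+=[0.1355 -0.0302 0.0311; -0.0302 0.3765 0.2343; 0.0311 0.2343 1.2192]
step 2: x^-=[1.1428, 1.6954, 2.6861]  P^-=[0.3083 -0.0665 -0.1652; -0.0665 0.9151 0.4557; -0.1652 0.4557 2.2019]  S=[0.5648 0.0791; 0.0791 1.4422]  K=[0.5729 -0.0897; 0.0216 0.5690; -0.6408 0.0206]  nu=[-1.6827, 1.7080]  x^+=[0.0255, 2.6309, 3.7996]  P^+=[0.1194 -0.0256 0.0394; -0.0256 0.4460 0.4755; 0.0394 0.4755 1.9715]

x_post = [0.0255, 2.6309, 3.7996]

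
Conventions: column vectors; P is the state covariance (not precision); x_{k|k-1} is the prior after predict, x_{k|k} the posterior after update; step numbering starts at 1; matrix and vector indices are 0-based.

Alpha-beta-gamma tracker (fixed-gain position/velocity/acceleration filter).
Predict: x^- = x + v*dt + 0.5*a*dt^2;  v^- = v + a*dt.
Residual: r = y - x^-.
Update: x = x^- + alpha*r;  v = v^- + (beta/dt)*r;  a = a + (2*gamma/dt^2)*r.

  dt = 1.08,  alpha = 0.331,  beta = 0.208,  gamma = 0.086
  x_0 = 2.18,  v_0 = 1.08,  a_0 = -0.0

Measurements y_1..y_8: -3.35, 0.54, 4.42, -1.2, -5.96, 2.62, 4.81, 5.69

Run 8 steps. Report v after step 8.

v_post = 4.2648

step 1: x_pred=3.3464  r=-6.6964  x^+=1.1299  v^+=-0.2097  a^+=-0.9875
step 2: x_pred=0.3275  r=0.2125  x^+=0.3979  v^+=-1.2352  a^+=-0.9561
step 3: x_pred=-1.4938  r=5.9138  x^+=0.4637  v^+=-1.1289  a^+=-0.0841
step 4: x_pred=-0.8046  r=-0.3954  x^+=-0.9355  v^+=-1.2959  a^+=-0.1424
step 5: x_pred=-2.4180  r=-3.5420  x^+=-3.5904  v^+=-2.1318  a^+=-0.6647
step 6: x_pred=-6.2804  r=8.9004  x^+=-3.3344  v^+=-1.1355  a^+=0.6478
step 7: x_pred=-4.1829  r=8.9929  x^+=-1.2063  v^+=1.2961  a^+=1.9739
step 8: x_pred=1.3446  r=4.3454  x^+=2.7830  v^+=4.2648  a^+=2.6147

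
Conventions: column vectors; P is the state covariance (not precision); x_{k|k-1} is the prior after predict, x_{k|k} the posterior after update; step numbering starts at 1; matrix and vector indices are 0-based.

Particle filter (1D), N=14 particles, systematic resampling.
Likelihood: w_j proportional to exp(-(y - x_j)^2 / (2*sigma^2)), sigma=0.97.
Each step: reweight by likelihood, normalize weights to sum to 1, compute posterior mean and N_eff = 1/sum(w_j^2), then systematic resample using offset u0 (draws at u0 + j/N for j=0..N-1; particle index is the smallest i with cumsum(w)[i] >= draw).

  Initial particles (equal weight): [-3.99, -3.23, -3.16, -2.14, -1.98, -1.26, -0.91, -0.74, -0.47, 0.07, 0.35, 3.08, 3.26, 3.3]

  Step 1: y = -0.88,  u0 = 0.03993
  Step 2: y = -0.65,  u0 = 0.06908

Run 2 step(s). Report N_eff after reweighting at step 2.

step 1: w=[0.0010, 0.0089, 0.0106, 0.0720, 0.0880, 0.1550, 0.1673, 0.1656, 0.1531, 0.1036, 0.0749, 0.0000, 0.0000, 0.0000]  mean=-0.9027  Neff=7.5565  idx=[3, 4, 5, 5, 5, 6, 6, 7, 7, 8, 8, 9, 9, 10]
step 2: w=[0.0276, 0.0350, 0.0736, 0.0736, 0.0736, 0.0865, 0.0865, 0.0893, 0.0893, 0.0881, 0.0881, 0.0681, 0.0681, 0.0527]  mean=-0.7509  Neff=13.0352  idx=[2, 3, 4, 5, 5, 6, 7, 8, 9, 9, 10, 11, 12, 13]

N_eff = 13.0352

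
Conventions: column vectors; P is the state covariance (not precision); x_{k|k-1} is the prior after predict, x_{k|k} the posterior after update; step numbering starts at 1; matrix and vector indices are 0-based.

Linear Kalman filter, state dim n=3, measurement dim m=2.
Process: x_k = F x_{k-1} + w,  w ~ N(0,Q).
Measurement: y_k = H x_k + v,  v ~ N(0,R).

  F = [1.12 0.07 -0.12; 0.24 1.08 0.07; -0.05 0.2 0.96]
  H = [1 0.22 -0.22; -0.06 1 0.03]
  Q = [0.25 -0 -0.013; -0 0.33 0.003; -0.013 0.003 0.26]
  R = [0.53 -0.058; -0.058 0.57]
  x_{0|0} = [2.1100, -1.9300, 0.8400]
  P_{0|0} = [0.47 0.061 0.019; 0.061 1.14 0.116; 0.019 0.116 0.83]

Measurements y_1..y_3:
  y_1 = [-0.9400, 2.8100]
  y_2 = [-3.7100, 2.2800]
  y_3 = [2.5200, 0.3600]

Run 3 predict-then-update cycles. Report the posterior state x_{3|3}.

x_post = [0.4329, 1.2547, 1.8335]

step 1: x^-=[2.1273, -1.5192, 0.3149]  P^-=[0.8596 0.2668 -0.0800; 0.2668 1.7406 0.4252; -0.0800 0.4252 1.1132]  S=[1.6392 0.4351; 0.4351 2.3085]  K=[0.5753 -0.0162; 0.1469 0.7249; -0.2047 0.2393]  nu=[-2.6638, 4.4474]  x^+=[0.5227, 1.3134, 1.9244]  P^+=[0.3247 -0.0250 0.0606; -0.0250 0.3995 0.1233; 0.0606 0.1233 0.9550]
step 2: x^-=[0.4465, 1.6787, 2.0840]  P^-=[0.6507 0.0665 -0.0702; 0.0665 0.8271 0.2930; -0.0702 0.2930 1.1989]  S=[1.3105 0.0770; 0.0770 1.4104]  K=[0.5201 -0.0104; 0.1060 0.5840; -0.2203 0.2483]  nu=[-4.0673, 0.5656]  x^+=[-1.6747, 1.5777, 3.1202]  P^+=[0.2969 -0.0205 0.0734; -0.0205 0.3217 0.1270; 0.0734 0.1270 1.0568]
step 3: x^-=[-2.1397, 1.5204, 3.3947]  P^-=[0.6142 0.0579 -0.0665; 0.0579 0.7386 0.2902; -0.0665 0.2902 1.2897]  S=[1.2690 0.0515; 0.0515 1.3226]  K=[0.5058 -0.0053; 0.1007 0.5584; -0.2363 0.2609]  nu=[5.0720, -1.3906]  x^+=[0.4329, 1.2547, 1.8335]  P^+=[0.2898 -0.0174 0.0801; -0.0174 0.3074 0.1331; 0.0801 0.1331 1.1352]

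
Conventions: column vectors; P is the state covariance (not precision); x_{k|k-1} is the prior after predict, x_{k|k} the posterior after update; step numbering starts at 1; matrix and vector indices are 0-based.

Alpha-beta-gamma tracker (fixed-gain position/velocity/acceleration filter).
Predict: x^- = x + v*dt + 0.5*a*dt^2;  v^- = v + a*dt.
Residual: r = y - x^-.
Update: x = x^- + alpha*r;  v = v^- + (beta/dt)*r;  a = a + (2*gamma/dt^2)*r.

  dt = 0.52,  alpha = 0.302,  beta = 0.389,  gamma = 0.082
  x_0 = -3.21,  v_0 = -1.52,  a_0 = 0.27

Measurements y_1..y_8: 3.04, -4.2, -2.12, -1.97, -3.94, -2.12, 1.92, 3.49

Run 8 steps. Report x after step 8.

x_post = -0.9756

step 1: x_pred=-3.9639  r=7.0039  x^+=-1.8487  v^+=3.8599  a^+=4.5179
step 2: x_pred=0.7692  r=-4.9692  x^+=-0.7315  v^+=2.4918  a^+=1.5040
step 3: x_pred=0.7676  r=-2.8876  x^+=-0.1044  v^+=1.1138  a^+=-0.2473
step 4: x_pred=0.4413  r=-2.4113  x^+=-0.2869  v^+=-0.8187  a^+=-1.7098
step 5: x_pred=-0.9438  r=-2.9962  x^+=-1.8487  v^+=-3.9491  a^+=-3.5270
step 6: x_pred=-4.3790  r=2.2590  x^+=-3.6968  v^+=-4.0932  a^+=-2.1569
step 7: x_pred=-6.1169  r=8.0369  x^+=-3.6898  v^+=0.7974  a^+=2.7176
step 8: x_pred=-2.9077  r=6.3977  x^+=-0.9756  v^+=6.9965  a^+=6.5978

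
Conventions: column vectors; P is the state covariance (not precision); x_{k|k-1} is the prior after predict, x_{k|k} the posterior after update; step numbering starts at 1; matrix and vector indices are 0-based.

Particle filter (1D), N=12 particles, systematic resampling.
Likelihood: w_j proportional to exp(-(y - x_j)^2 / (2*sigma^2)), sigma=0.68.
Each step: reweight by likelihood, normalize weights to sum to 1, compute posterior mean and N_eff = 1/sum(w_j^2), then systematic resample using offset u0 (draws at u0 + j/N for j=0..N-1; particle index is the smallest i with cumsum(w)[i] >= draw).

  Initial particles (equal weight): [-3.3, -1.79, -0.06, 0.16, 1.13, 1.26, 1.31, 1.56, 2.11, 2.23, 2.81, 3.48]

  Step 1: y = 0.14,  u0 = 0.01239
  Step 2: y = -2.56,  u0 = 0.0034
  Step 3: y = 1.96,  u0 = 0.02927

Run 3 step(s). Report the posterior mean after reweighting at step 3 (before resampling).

step 1: w=[0.0000, 0.0061, 0.3253, 0.3395, 0.1177, 0.0875, 0.0773, 0.0384, 0.0051, 0.0030, 0.0002, 0.0000]  mean=0.4463  Neff=3.9984  idx=[2, 2, 2, 2, 3, 3, 3, 3, 4, 4, 5, 6]
step 2: w=[0.1939, 0.1939, 0.1939, 0.1939, 0.0560, 0.0560, 0.0560, 0.0560, 0.0001, 0.0001, 0.0000, 0.0000]  mean=-0.0105  Neff=6.1351  idx=[0, 0, 0, 1, 1, 2, 2, 3, 3, 3, 5, 6]
step 3: w=[0.0668, 0.0668, 0.0668, 0.0668, 0.0668, 0.0668, 0.0668, 0.0668, 0.0668, 0.0668, 0.1658, 0.1658]  mean=0.0130  Neff=10.0335  idx=[0, 1, 2, 4, 5, 6, 7, 9, 10, 10, 11, 11]

post_mean = 0.0130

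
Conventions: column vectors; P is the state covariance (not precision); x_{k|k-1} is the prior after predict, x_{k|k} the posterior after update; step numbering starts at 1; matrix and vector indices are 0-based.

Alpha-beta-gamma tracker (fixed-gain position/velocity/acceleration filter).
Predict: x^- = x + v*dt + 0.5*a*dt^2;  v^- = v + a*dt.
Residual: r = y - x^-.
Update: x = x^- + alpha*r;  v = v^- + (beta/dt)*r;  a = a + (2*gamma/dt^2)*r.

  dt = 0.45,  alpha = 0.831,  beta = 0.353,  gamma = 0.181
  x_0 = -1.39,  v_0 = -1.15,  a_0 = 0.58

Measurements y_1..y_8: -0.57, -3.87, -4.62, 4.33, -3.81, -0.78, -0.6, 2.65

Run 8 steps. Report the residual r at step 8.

step 1: x_pred=-1.8488  r=1.2788  x^+=-0.7861  v^+=0.1141  a^+=2.8660
step 2: x_pred=-0.4446  r=-3.4254  x^+=-3.2911  v^+=-1.2832  a^+=-3.2575
step 3: x_pred=-4.1984  r=-0.4216  x^+=-4.5487  v^+=-3.0798  a^+=-4.0112
step 4: x_pred=-6.3408  r=10.6708  x^+=2.5266  v^+=3.4858  a^+=15.0645
step 5: x_pred=5.6205  r=-9.4305  x^+=-2.2162  v^+=2.8671  a^+=-1.7940
step 6: x_pred=-1.1077  r=0.3277  x^+=-0.8354  v^+=2.3169  a^+=-1.2082
step 7: x_pred=0.0849  r=-0.6849  x^+=-0.4843  v^+=1.2359  a^+=-2.4325
step 8: x_pred=-0.1744  r=2.8244  x^+=2.1727  v^+=2.3569  a^+=2.6165

resid = 2.8244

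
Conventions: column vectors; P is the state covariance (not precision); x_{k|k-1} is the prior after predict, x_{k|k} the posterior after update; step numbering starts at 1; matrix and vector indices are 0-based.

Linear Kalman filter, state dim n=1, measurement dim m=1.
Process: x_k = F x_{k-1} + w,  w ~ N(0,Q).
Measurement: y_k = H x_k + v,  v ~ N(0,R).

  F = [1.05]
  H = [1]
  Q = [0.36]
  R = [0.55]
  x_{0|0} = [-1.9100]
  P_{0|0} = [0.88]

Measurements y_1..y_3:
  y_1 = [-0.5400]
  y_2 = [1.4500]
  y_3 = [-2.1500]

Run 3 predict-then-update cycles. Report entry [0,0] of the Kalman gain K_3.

K[0,0] = 0.5660

step 1: x^-=[-2.0055]  P^-=[1.3302]  S=[1.8802]  K=[0.7075]  nu=[1.4655]  x^+=[-0.9687]  P^+=[0.3891]
step 2: x^-=[-1.0171]  P^-=[0.7890]  S=[1.3390]  K=[0.5892]  nu=[2.4671]  x^+=[0.4366]  P^+=[0.3241]
step 3: x^-=[0.4584]  P^-=[0.7173]  S=[1.2673]  K=[0.5660]  nu=[-2.6084]  x^+=[-1.0180]  P^+=[0.3113]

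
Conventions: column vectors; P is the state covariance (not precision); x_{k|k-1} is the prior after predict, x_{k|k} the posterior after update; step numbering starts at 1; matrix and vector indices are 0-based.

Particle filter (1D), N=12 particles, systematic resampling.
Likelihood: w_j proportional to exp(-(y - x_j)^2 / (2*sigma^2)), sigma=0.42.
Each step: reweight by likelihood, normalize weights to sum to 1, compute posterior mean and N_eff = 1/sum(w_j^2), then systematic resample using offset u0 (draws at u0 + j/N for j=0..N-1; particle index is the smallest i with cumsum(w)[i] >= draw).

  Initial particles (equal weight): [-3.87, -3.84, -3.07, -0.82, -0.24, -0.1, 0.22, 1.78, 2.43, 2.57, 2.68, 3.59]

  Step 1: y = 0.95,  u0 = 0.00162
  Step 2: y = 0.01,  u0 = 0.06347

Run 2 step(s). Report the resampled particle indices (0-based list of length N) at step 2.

step 1: w=[0.0000, 0.0000, 0.0000, 0.0003, 0.0422, 0.1027, 0.5163, 0.3318, 0.0047, 0.0014, 0.0005, 0.0000]  mean=0.6998  Neff=2.5704  idx=[4, 5, 6, 6, 6, 6, 6, 6, 7, 7, 7, 7]
step 2: w=[0.1180, 0.1361, 0.1243, 0.1243, 0.1243, 0.1243, 0.1243, 0.1243, 0.0000, 0.0000, 0.0000, 0.0000]  mean=0.1223  Neff=7.9900  idx=[0, 1, 1, 2, 3, 3, 4, 5, 5, 6, 7, 7]

resampled_idx = [0, 1, 1, 2, 3, 3, 4, 5, 5, 6, 7, 7]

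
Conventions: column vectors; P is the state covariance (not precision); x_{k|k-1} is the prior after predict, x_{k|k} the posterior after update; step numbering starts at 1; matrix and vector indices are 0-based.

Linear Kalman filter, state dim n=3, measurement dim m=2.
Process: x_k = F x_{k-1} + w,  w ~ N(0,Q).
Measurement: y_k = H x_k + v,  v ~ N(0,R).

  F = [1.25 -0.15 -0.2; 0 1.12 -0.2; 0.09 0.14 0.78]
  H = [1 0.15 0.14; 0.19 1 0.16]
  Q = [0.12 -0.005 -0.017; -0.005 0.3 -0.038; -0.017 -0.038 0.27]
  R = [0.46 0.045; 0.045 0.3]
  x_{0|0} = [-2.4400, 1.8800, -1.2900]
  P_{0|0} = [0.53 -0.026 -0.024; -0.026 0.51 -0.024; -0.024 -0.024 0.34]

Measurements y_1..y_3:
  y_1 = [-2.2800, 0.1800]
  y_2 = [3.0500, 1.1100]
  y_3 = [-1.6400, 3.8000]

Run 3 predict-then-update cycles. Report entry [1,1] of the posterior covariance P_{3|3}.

P_post[1,1] = 0.2251

step 1: x^-=[-3.0740, 2.3636, -0.9626]  P^-=[0.9935 -0.1028 -0.0448; -0.1028 0.9641 -0.0336; -0.0448 -0.0336 0.4819]  S=[1.4398 0.2696; 0.2696 1.2598]  K=[0.6909 -0.0853; -0.1186 0.7709; 0.0073 0.0262]  nu=[0.5742, -1.4455]  x^+=[-2.5539, 1.1812, -0.9963]  P^+=[0.3288 -0.0483 -0.0540; -0.0483 0.2445 -0.0585; -0.0540 -0.0585 0.4808]
step 2: x^-=[-3.1703, 1.5222, -0.8416]  P^-=[0.7001 -0.0697 -0.1112; -0.0697 0.6521 -0.1280; -0.1112 -0.1280 0.5484]  S=[1.1281 0.1747; 0.1747 0.9172]  K=[0.6078 -0.0661; -0.0983 0.6929; -0.0383 -0.0596]  nu=[6.1098, 0.3249]  x^+=[0.5215, 1.1469, -1.0947]  P^+=[0.2934 -0.0350 -0.0826; -0.0350 0.2246 -0.0907; -0.0826 -0.0907 0.5427]
step 3: x^-=[0.6988, 1.5035, -0.6464]  P^-=[0.6542 -0.0318 -0.1450; -0.0318 0.6441 -0.1662; -0.1450 -0.1662 0.5747]  S=[1.0829 0.1918; 0.1918 0.9084]  K=[0.5895 -0.0482; -0.0840 0.6909; -0.0652 -0.0983]  nu=[-2.4739, 2.2671]  x^+=[-0.8688, 3.2777, -0.7081]  P^+=[0.2866 -0.0268 -0.0971; -0.0268 0.2251 -0.1034; -0.0971 -0.1034 0.5588]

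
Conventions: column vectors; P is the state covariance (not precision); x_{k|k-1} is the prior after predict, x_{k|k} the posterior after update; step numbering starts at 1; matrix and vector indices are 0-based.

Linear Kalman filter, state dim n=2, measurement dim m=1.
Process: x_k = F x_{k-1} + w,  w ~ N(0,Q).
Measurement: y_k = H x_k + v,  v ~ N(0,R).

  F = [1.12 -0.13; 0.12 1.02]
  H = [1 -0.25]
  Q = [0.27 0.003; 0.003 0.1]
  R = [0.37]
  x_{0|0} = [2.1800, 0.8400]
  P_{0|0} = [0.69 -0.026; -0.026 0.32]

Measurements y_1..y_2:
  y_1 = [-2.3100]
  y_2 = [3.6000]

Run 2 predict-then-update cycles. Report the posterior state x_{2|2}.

x_post = [1.9251, 0.9693]

step 1: x^-=[2.3324, 1.1184]  P^-=[1.1485 0.0240; 0.0240 0.4365]  S=[1.5338]  K=[0.7449; -0.0555]  nu=[-4.3628]  x^+=[-0.9174, 1.3605]  P^+=[0.2975 0.0874; 0.0874 0.4318]
step 2: x^-=[-1.2044, 1.2776]  P^-=[0.6250 0.0842; 0.0842 0.5749]  S=[0.9888]  K=[0.6108; -0.0602]  nu=[5.1238]  x^+=[1.9251, 0.9693]  P^+=[0.2561 0.1206; 0.1206 0.5713]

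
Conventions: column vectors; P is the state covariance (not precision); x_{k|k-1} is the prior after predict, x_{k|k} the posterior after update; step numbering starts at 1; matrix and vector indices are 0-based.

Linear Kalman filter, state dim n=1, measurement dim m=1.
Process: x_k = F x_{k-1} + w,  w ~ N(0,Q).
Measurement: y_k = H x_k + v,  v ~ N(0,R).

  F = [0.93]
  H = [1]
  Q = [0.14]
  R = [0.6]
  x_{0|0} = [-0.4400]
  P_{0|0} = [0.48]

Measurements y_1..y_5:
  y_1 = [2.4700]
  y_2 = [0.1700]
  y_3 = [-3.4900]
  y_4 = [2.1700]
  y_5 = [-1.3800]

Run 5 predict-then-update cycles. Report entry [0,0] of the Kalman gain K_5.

K[0,0] = 0.3505

step 1: x^-=[-0.4092]  P^-=[0.5552]  S=[1.1552]  K=[0.4806]  nu=[2.8792]  x^+=[0.9745]  P^+=[0.2884]
step 2: x^-=[0.9063]  P^-=[0.3894]  S=[0.9894]  K=[0.3936]  nu=[-0.7363]  x^+=[0.6165]  P^+=[0.2361]
step 3: x^-=[0.5734]  P^-=[0.3442]  S=[0.9442]  K=[0.3646]  nu=[-4.0634]  x^+=[-0.9080]  P^+=[0.2187]
step 4: x^-=[-0.8445]  P^-=[0.3292]  S=[0.9292]  K=[0.3543]  nu=[3.0145]  x^+=[0.2235]  P^+=[0.2126]
step 5: x^-=[0.2078]  P^-=[0.3238]  S=[0.9238]  K=[0.3505]  nu=[-1.5878]  x^+=[-0.3488]  P^+=[0.2103]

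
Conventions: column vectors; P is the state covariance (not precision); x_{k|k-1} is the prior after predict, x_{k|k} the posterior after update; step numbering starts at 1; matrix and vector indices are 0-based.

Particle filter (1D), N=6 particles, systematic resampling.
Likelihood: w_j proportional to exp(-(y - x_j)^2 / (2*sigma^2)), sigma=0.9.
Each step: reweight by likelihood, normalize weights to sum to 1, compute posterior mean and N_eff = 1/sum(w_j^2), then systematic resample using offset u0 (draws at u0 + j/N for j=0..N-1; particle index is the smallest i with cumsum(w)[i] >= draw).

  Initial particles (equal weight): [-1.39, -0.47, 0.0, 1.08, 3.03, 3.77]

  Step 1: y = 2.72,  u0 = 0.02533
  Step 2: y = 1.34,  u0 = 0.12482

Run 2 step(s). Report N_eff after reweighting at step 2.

step 1: w=[0.0000, 0.0011, 0.0063, 0.1151, 0.5708, 0.3067]  mean=3.0093  Neff=2.3089  idx=[3, 4, 4, 4, 4, 5]
step 2: w=[0.5739, 0.1026, 0.1026, 0.1026, 0.1026, 0.0156]  mean=1.9225  Neff=2.6904  idx=[0, 0, 0, 1, 3, 4]

N_eff = 2.6904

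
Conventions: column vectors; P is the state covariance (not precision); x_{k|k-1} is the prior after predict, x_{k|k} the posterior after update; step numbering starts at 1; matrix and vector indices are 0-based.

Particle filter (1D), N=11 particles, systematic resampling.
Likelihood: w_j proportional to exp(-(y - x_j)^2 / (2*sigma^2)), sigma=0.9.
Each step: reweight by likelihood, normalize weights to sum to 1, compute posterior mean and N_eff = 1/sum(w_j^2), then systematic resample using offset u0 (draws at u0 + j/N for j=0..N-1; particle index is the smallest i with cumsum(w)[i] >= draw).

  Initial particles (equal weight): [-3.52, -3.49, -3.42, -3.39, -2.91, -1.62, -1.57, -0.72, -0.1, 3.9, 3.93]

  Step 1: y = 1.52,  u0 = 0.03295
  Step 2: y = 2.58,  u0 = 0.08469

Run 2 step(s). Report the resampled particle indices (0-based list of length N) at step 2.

resampled_idx = [7, 9, 9, 9, 9, 9, 10, 10, 10, 10, 10]

step 1: w=[0.0000, 0.0000, 0.0000, 0.0000, 0.0000, 0.0074, 0.0090, 0.1476, 0.6464, 0.0990, 0.0906]  mean=0.5449  Neff=2.1844  idx=[7, 7, 8, 8, 8, 8, 8, 8, 8, 9, 10]
step 2: w=[0.0016, 0.0016, 0.0158, 0.0158, 0.0158, 0.0158, 0.0158, 0.0158, 0.0158, 0.4540, 0.4321]  mean=3.4557  Neff=2.5339  idx=[7, 9, 9, 9, 9, 9, 10, 10, 10, 10, 10]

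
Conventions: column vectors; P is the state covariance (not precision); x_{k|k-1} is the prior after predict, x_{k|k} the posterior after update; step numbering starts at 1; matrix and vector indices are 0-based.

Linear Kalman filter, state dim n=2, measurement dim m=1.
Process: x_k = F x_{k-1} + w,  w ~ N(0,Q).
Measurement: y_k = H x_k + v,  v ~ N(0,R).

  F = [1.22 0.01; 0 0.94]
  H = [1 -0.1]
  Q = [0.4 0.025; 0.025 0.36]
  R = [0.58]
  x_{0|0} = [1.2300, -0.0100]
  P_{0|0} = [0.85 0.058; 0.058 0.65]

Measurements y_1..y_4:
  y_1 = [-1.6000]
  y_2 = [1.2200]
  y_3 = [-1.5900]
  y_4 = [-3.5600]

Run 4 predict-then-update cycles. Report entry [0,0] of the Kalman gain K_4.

K[0,0] = 0.6220

step 1: x^-=[1.5005, -0.0094]  P^-=[1.6666 0.0976; 0.0976 0.9343]  S=[2.2364]  K=[0.7408; 0.0019]  nu=[-3.1014]  x^+=[-0.7972, -0.0152]  P^+=[0.4391 0.0945; 0.0945 0.9343]
step 2: x^-=[-0.9727, -0.0143]  P^-=[1.0560 0.1422; 0.1422 1.1856]  S=[1.6194]  K=[0.6433; 0.0146]  nu=[2.1913]  x^+=[0.4370, 0.0177]  P^+=[0.3858 0.1270; 0.1270 1.1852]
step 3: x^-=[0.5333, 0.0166]  P^-=[0.9775 0.1818; 0.1818 1.4073]  S=[1.5352]  K=[0.6249; 0.0267]  nu=[-2.1216]  x^+=[-0.7925, -0.0401]  P^+=[0.3780 0.1561; 0.1561 1.4062]
step 4: x^-=[-0.9672, -0.0377]  P^-=[0.9666 0.2173; 0.2173 1.6025]  S=[1.5192]  K=[0.6220; 0.0375]  nu=[-2.5966]  x^+=[-2.5822, -0.1351]  P^+=[0.3789 0.1818; 0.1818 1.6004]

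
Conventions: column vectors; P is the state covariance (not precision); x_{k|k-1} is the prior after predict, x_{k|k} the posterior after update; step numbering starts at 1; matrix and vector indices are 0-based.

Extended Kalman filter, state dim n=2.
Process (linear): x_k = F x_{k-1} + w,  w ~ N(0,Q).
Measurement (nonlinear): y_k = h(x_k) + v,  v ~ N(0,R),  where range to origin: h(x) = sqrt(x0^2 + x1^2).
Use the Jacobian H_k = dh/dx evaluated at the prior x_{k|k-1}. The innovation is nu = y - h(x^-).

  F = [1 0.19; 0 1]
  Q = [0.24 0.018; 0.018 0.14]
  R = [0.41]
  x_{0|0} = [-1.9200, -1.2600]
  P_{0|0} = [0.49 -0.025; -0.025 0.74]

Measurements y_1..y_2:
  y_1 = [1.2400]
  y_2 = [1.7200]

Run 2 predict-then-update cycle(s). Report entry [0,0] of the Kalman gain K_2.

step 1: x^-=[-2.1594, -1.2600]  P^-=[0.7472 0.1336; 0.1336 0.8800]  H_jac=[-0.8637 -0.5040]  S=[1.3073]  K=[-0.5452; -0.4275]  nu=[-1.2601]  x^+=[-1.4724, -0.7213]  P^+=[0.3586 -0.1711; -0.1711 0.6411]
step 2: x^-=[-1.6094, -0.7213]  P^-=[0.5568 -0.0313; -0.0313 0.7811]  H_jac=[-0.9126 -0.4090]  S=[0.9809]  K=[-0.5049; -0.2965]  nu=[-0.0436]  x^+=[-1.5874, -0.7083]  P^+=[0.3067 -0.1782; -0.1782 0.6948]

K[0,0] = -0.5049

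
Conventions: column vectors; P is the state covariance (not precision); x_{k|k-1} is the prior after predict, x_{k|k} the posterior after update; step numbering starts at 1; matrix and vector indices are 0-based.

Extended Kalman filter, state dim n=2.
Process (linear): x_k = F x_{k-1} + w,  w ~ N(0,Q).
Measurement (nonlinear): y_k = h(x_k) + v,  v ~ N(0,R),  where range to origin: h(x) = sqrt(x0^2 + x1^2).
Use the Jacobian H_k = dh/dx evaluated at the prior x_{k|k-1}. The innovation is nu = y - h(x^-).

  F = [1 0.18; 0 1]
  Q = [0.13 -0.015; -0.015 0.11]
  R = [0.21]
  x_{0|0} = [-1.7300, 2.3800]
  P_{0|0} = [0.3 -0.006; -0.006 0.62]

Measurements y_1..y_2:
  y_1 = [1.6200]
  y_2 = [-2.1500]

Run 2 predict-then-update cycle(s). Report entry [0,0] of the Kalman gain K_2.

K[0,0] = -0.2081

step 1: x^-=[-1.3016, 2.3800]  P^-=[0.4479 0.0906; 0.0906 0.7300]  H_jac=[-0.4798 0.8774]  S=[0.7988]  K=[-0.1696; 0.7474]  nu=[-1.0927]  x^+=[-1.1163, 1.5633]  P^+=[0.4250 0.1918; 0.1918 0.2838]
step 2: x^-=[-0.8349, 1.5633]  P^-=[0.6332 0.2279; 0.2279 0.3938]  H_jac=[-0.4711 0.8821]  S=[0.4675]  K=[-0.2081; 0.5133]  nu=[-3.9223]  x^+=[-0.0189, -0.4502]  P^+=[0.6130 0.2778; 0.2778 0.2706]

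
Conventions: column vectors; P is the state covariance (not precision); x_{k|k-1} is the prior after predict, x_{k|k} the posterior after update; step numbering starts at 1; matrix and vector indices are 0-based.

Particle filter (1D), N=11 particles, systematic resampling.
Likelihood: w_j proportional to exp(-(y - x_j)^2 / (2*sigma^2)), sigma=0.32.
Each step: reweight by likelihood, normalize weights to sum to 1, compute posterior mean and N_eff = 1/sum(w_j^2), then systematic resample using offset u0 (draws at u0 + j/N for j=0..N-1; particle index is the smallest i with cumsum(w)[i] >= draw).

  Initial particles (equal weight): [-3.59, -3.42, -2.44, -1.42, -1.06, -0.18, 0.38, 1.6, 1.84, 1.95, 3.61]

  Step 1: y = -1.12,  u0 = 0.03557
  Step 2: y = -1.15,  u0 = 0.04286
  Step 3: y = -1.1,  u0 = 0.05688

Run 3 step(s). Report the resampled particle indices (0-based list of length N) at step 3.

resampled_idx = [0, 2, 3, 4, 5, 6, 7, 7, 8, 9, 10]

step 1: w=[0.0000, 0.0000, 0.0001, 0.3928, 0.5989, 0.0082, 0.0000, 0.0000, 0.0000, 0.0000, 0.0000]  mean=-1.1944  Neff=1.9491  idx=[3, 3, 3, 3, 4, 4, 4, 4, 4, 4, 4]
step 2: w=[0.0735, 0.0735, 0.0735, 0.0735, 0.1009, 0.1009, 0.1009, 0.1009, 0.1009, 0.1009, 0.1009]  mean=-1.1658  Neff=10.7742  idx=[0, 1, 3, 4, 5, 6, 6, 7, 8, 9, 10]
step 3: w=[0.0622, 0.0622, 0.0622, 0.1017, 0.1017, 0.1017, 0.1017, 0.1017, 0.1017, 0.1017, 0.1017]  mean=-1.1271  Neff=10.6024  idx=[0, 2, 3, 4, 5, 6, 7, 7, 8, 9, 10]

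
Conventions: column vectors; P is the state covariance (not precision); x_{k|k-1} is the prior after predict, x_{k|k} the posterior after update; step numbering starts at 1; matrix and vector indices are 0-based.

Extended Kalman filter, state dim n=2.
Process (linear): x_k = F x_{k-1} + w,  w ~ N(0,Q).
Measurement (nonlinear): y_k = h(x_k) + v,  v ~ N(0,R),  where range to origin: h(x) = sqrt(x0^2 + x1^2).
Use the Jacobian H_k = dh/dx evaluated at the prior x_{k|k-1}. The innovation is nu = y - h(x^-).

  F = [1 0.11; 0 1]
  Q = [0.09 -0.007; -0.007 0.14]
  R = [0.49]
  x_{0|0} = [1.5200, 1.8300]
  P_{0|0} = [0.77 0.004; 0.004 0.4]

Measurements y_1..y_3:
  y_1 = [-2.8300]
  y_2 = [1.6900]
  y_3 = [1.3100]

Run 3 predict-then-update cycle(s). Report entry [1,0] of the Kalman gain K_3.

K[1,0] = 0.0584

step 1: x^-=[1.7213, 1.8300]  P^-=[0.8657 0.0410; 0.0410 0.5400]  H_jac=[0.6851 0.7284]  S=[1.2238]  K=[0.5091; 0.3444]  nu=[-5.3423]  x^+=[-0.9983, -0.0097]  P^+=[0.5486 -0.1735; -0.1735 0.3949]
step 2: x^-=[-0.9994, -0.0097]  P^-=[0.6052 -0.1371; -0.1371 0.5349]  H_jac=[-1.0000 -0.0097]  S=[1.0925]  K=[-0.5527; 0.1207]  nu=[0.6906]  x^+=[-1.3810, 0.0737]  P^+=[0.2714 -0.0642; -0.0642 0.5189]
step 3: x^-=[-1.3729, 0.0737]  P^-=[0.3536 -0.0141; -0.0141 0.6589]  H_jac=[-0.9986 0.0536]  S=[0.8460]  K=[-0.4183; 0.0584]  nu=[-0.0649]  x^+=[-1.3458, 0.0699]  P^+=[0.2056 0.0066; 0.0066 0.6561]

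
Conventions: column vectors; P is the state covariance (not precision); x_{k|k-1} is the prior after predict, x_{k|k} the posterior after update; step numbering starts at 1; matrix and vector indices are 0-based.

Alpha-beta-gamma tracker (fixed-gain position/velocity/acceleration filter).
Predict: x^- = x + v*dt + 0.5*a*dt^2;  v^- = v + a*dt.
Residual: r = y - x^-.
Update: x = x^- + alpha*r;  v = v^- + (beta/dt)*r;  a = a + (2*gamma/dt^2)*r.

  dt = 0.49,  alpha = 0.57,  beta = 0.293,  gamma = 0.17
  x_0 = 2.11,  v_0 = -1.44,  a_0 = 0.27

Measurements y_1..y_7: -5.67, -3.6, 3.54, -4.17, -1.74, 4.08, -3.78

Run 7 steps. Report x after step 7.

x_post = 2.5248

step 1: x_pred=1.4368  r=-7.1068  x^+=-2.6141  v^+=-5.5573  a^+=-9.7938
step 2: x_pred=-6.5129  r=2.9129  x^+=-4.8525  v^+=-8.6145  a^+=-5.6689
step 3: x_pred=-9.7542  r=13.2942  x^+=-2.1765  v^+=-3.4429  a^+=13.1567
step 4: x_pred=-2.2840  r=-1.8860  x^+=-3.3590  v^+=1.8762  a^+=10.4860
step 5: x_pred=-1.1809  r=-0.5591  x^+=-1.4996  v^+=6.6800  a^+=9.6942
step 6: x_pred=2.9374  r=1.1426  x^+=3.5887  v^+=12.1134  a^+=11.3122
step 7: x_pred=10.8823  r=-14.6623  x^+=2.5248  v^+=8.8889  a^+=-9.4507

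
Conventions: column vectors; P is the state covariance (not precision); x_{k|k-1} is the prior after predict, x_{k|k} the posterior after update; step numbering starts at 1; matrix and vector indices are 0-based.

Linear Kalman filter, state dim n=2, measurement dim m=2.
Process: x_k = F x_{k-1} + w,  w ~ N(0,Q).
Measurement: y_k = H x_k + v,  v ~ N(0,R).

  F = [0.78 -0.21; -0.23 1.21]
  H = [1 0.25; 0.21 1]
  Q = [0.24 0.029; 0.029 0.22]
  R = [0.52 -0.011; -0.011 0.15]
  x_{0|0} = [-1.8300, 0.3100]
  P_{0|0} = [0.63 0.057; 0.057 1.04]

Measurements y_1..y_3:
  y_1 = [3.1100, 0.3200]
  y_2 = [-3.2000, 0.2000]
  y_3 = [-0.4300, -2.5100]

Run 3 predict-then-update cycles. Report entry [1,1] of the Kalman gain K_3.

K[1,1] = 0.7677

step 1: x^-=[-1.4925, 0.7960]  P^-=[0.6505 -0.2917; -0.2917 1.7443]  S=[1.1336 0.2546; 0.2546 1.8004]  K=[0.5462 -0.1634; -0.0853 0.9469]  nu=[4.4035, -0.1626]  x^+=[0.9391, 0.2662]  P^+=[0.3097 -0.0956; -0.0956 0.1630]
step 2: x^-=[0.6766, 0.1062]  P^-=[0.4669 -0.1628; -0.1628 0.5283]  S=[0.9385 0.0478; 0.0478 0.6305]  K=[0.4611 -0.1376; -0.0729 0.7892]  nu=[-3.9031, -0.0482]  x^+=[-1.1166, 0.3527]  P^+=[0.2615 -0.0806; -0.0806 0.1361]
step 3: x^-=[-0.9450, 0.6836]  P^-=[0.4315 -0.1325; -0.1325 0.4780]  S=[0.9151 0.0597; 0.0597 0.5914]  K=[0.4428 -0.1155; -0.0642 0.7677]  nu=[0.3441, -2.9951]  x^+=[-0.4468, -1.6379]  P^+=[0.2502 -0.0747; -0.0747 0.1316]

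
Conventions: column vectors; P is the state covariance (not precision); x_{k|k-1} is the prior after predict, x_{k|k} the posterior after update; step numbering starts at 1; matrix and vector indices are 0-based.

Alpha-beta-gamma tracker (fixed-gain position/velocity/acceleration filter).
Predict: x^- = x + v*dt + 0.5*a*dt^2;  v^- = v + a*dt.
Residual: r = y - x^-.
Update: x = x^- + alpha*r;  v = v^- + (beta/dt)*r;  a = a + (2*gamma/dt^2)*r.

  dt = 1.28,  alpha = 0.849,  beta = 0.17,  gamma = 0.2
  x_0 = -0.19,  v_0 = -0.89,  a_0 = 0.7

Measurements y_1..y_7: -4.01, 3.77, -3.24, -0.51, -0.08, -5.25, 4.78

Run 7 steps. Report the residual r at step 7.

step 1: x_pred=-0.7558  r=-3.2542  x^+=-3.5186  v^+=-0.4262  a^+=-0.0945
step 2: x_pred=-4.1416  r=7.9116  x^+=2.5754  v^+=0.5036  a^+=1.8370
step 3: x_pred=4.7249  r=-7.9649  x^+=-2.0373  v^+=1.7972  a^+=-0.1075
step 4: x_pred=0.1750  r=-0.6850  x^+=-0.4066  v^+=1.5686  a^+=-0.2747
step 5: x_pred=1.3762  r=-1.4562  x^+=0.1399  v^+=1.0235  a^+=-0.6303
step 6: x_pred=0.9337  r=-6.1837  x^+=-4.3163  v^+=-0.6045  a^+=-2.1399
step 7: x_pred=-6.8430  r=11.6230  x^+=3.0249  v^+=-1.7999  a^+=0.6977

resid = 11.6230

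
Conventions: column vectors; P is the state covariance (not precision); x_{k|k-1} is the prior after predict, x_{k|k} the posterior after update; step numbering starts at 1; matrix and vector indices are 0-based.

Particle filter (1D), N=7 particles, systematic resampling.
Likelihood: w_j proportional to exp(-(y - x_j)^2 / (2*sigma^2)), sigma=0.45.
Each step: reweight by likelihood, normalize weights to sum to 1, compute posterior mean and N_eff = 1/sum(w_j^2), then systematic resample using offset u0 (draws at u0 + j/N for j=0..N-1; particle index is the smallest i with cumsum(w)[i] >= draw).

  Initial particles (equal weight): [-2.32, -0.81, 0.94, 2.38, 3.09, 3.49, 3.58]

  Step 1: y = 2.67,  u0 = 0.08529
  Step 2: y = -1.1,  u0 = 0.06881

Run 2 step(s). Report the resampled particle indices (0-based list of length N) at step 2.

resampled_idx = [0, 0, 1, 1, 1, 2, 2]

step 1: w=[0.0000, 0.0000, 0.0003, 0.4566, 0.3635, 0.1068, 0.0727]  mean=2.8435  Neff=2.7987  idx=[3, 3, 3, 4, 4, 4, 6]
step 2: w=[0.3333, 0.3333, 0.3333, 0.0000, 0.0000, 0.0000, 0.0000]  mean=2.3800  Neff=3.0000  idx=[0, 0, 1, 1, 1, 2, 2]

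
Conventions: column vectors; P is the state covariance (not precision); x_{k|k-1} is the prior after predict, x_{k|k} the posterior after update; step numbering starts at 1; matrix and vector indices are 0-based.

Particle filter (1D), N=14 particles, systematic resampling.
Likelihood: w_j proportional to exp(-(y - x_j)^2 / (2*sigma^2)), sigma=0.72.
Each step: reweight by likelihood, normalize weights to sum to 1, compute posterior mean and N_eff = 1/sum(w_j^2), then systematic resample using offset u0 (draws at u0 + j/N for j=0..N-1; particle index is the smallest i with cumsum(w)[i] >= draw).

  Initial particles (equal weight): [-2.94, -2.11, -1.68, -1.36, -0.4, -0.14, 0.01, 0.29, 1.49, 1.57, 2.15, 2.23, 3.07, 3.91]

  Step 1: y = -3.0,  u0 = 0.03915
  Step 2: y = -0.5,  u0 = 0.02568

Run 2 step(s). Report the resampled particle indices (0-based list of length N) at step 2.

step 1: w=[0.5776, 0.2700, 0.1080, 0.0433, 0.0009, 0.0002, 0.0001, 0.0000, 0.0000, 0.0000, 0.0000, 0.0000, 0.0000, 0.0000]  mean=-2.5084  Neff=2.3809  idx=[0, 0, 0, 0, 0, 0, 0, 0, 1, 1, 1, 1, 2, 3]
step 2: w=[0.0029, 0.0029, 0.0029, 0.0029, 0.0029, 0.0029, 0.0029, 0.0029, 0.0743, 0.0743, 0.0743, 0.0743, 0.2363, 0.4434]  mean=-1.6951  Neff=3.6420  idx=[8, 8, 9, 10, 11, 12, 12, 12, 13, 13, 13, 13, 13, 13]

resampled_idx = [8, 8, 9, 10, 11, 12, 12, 12, 13, 13, 13, 13, 13, 13]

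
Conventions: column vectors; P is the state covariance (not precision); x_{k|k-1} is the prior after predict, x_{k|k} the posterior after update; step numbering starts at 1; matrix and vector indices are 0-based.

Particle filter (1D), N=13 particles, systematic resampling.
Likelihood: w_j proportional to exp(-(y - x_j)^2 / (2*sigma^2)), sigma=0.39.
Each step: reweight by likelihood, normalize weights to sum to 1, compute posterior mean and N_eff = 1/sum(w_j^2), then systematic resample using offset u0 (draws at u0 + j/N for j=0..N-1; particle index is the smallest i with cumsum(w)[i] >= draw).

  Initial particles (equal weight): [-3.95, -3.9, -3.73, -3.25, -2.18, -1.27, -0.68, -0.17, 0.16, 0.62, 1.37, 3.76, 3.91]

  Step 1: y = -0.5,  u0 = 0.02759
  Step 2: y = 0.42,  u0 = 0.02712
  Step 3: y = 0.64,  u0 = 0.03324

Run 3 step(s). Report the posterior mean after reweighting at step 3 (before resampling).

post_mean = 0.1099

step 1: w=[0.0000, 0.0000, 0.0000, 0.0000, 0.0000, 0.0714, 0.4505, 0.3503, 0.1197, 0.0081, 0.0000, 0.0000, 0.0000]  mean=-0.4324  Neff=2.8974  idx=[5, 6, 6, 6, 6, 6, 6, 7, 7, 7, 7, 8, 8]
step 2: w=[0.0000, 0.0063, 0.0063, 0.0063, 0.0063, 0.0063, 0.0063, 0.1066, 0.1066, 0.1066, 0.1066, 0.2680, 0.2680]  mean=-0.0123  Neff=5.2816  idx=[5, 7, 8, 9, 9, 10, 11, 11, 11, 11, 12, 12, 12]
step 3: w=[0.0008, 0.0299, 0.0299, 0.0299, 0.0299, 0.0299, 0.1213, 0.1213, 0.1213, 0.1213, 0.1213, 0.1213, 0.1213]  mean=0.1099  Neff=9.2968  idx=[2, 4, 6, 6, 7, 8, 8, 9, 10, 10, 11, 12, 12]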